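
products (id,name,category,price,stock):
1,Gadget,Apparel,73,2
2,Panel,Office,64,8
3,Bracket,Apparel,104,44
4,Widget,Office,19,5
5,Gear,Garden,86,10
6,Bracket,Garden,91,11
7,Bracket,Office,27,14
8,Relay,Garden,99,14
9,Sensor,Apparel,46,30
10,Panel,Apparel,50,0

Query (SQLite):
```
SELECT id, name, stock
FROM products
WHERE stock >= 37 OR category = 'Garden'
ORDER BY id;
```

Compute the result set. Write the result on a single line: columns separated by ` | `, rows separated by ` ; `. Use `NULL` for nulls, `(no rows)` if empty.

stock >= 37: ids {3}
category = 'Garden': ids {5, 6, 8}
Combine with OR.

3 | Bracket | 44 ; 5 | Gear | 10 ; 6 | Bracket | 11 ; 8 | Relay | 14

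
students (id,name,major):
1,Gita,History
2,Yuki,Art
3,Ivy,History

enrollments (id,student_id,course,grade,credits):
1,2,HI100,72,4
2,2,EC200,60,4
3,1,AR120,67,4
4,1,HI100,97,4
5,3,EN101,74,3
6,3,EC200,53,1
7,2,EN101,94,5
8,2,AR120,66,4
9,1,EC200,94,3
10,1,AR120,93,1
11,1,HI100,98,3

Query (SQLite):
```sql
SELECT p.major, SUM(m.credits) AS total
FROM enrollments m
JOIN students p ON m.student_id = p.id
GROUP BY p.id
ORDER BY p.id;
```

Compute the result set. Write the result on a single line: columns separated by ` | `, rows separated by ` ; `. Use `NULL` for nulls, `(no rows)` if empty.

History | 15 ; Art | 17 ; History | 4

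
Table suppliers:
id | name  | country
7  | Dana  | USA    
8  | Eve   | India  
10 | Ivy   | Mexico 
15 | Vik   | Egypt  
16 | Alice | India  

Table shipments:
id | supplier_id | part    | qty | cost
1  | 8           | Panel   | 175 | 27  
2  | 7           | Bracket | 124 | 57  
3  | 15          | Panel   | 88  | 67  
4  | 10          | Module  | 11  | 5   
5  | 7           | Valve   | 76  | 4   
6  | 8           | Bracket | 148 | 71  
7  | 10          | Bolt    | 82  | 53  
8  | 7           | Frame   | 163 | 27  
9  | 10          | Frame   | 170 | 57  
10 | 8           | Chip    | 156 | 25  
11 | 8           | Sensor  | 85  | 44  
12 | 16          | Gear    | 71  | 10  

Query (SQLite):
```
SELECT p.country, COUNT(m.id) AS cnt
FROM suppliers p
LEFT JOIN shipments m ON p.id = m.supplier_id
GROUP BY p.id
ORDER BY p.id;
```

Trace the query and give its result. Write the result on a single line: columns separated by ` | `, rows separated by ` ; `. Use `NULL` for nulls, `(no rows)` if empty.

USA | 3 ; India | 4 ; Mexico | 3 ; Egypt | 1 ; India | 1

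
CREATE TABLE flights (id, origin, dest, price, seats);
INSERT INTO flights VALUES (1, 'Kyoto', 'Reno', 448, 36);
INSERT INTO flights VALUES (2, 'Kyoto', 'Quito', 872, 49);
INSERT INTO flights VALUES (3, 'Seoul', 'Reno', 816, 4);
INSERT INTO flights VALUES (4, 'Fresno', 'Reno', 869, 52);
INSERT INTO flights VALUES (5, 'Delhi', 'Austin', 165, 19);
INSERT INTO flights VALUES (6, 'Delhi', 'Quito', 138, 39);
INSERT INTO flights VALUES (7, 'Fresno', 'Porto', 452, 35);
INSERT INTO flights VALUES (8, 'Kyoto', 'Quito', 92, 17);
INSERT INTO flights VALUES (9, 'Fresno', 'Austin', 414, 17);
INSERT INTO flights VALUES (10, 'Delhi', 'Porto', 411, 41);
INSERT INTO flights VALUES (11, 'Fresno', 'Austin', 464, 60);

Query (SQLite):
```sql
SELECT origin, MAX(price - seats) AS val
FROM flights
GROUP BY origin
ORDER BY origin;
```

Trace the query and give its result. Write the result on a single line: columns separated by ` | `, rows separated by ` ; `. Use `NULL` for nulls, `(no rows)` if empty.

For each row compute price - seats.
Group by origin; take MAX of the expression per group.
  Delhi: ids {5, 6, 10} → MAX(price - seats)=370
  Fresno: ids {4, 7, 9, 11} → MAX(price - seats)=817
  Kyoto: ids {1, 2, 8} → MAX(price - seats)=823
  Seoul: ids {3} → MAX(price - seats)=812

Delhi | 370 ; Fresno | 817 ; Kyoto | 823 ; Seoul | 812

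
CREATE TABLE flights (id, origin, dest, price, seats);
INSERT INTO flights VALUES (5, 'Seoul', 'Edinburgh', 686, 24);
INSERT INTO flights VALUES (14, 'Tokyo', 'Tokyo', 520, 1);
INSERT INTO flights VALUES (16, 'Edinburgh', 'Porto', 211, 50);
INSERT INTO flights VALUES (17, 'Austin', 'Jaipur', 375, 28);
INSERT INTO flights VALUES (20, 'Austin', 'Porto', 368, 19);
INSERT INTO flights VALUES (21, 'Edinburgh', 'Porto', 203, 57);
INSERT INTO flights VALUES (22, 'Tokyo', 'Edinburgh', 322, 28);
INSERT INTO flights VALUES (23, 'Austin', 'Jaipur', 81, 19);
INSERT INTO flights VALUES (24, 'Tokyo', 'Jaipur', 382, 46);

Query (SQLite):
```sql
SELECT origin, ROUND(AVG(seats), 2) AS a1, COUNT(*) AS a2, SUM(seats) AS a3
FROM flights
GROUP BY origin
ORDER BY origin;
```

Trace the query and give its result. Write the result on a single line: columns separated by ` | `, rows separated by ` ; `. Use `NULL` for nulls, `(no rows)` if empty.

Austin | 22 | 3 | 66 ; Edinburgh | 53.5 | 2 | 107 ; Seoul | 24 | 1 | 24 ; Tokyo | 25 | 3 | 75

Group flights by origin.
Per group compute: ROUND(AVG(seats), 2), COUNT(*), SUM(seats).
  Austin: ids {17, 20, 23} → ROUND(AVG(seats), 2)=22, COUNT(*)=3, SUM(seats)=66
  Edinburgh: ids {16, 21} → ROUND(AVG(seats), 2)=53.5, COUNT(*)=2, SUM(seats)=107
  Seoul: ids {5} → ROUND(AVG(seats), 2)=24, COUNT(*)=1, SUM(seats)=24
  Tokyo: ids {14, 22, 24} → ROUND(AVG(seats), 2)=25, COUNT(*)=3, SUM(seats)=75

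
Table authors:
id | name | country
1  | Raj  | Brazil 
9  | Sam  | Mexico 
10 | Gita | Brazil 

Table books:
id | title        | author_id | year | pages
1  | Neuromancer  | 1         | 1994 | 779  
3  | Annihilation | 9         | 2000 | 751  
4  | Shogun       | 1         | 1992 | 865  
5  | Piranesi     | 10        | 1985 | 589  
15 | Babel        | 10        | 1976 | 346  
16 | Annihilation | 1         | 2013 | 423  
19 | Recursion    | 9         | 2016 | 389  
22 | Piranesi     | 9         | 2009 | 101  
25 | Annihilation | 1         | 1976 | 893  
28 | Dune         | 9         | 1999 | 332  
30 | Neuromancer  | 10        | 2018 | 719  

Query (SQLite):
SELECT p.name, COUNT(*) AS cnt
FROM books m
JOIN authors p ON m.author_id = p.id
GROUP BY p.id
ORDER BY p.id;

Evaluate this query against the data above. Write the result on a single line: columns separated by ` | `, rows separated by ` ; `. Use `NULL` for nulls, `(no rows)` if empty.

Raj | 4 ; Sam | 4 ; Gita | 3

Join each books row to its authors via author_id.
Group joined rows by authors.id; compute COUNT(*) per group.
  1: ids {1, 4, 16, 25} → COUNT(*)=4
  9: ids {3, 19, 22, 28} → COUNT(*)=4
  10: ids {5, 15, 30} → COUNT(*)=3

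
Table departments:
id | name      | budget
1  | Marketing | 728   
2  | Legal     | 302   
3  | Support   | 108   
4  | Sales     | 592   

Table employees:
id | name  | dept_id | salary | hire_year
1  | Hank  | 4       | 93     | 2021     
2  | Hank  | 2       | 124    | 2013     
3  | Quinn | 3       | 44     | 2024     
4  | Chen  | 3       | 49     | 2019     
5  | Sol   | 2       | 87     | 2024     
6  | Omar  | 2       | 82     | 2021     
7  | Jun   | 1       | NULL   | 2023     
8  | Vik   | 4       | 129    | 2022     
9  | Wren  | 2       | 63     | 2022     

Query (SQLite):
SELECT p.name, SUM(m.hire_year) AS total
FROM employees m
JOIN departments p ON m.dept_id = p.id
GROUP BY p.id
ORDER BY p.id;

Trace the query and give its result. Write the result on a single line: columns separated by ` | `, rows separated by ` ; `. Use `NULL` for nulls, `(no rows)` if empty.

Join each employees row to its departments via dept_id.
Group joined rows by departments.id; compute SUM(m.hire_year) per group.
  1: ids {7} → SUM(m.hire_year)=2023
  2: ids {2, 5, 6, 9} → SUM(m.hire_year)=8080
  3: ids {3, 4} → SUM(m.hire_year)=4043
  4: ids {1, 8} → SUM(m.hire_year)=4043

Marketing | 2023 ; Legal | 8080 ; Support | 4043 ; Sales | 4043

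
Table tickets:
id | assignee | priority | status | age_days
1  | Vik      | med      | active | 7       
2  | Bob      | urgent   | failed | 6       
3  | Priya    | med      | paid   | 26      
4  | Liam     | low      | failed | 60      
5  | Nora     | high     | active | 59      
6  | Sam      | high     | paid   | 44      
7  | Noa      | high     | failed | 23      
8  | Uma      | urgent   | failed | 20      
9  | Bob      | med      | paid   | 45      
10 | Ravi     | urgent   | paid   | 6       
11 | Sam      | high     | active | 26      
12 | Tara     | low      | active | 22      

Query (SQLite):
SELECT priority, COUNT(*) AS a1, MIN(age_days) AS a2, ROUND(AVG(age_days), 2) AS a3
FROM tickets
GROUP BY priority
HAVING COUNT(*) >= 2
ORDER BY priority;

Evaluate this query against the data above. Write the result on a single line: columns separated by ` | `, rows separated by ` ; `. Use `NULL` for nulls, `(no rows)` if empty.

high | 4 | 23 | 38 ; low | 2 | 22 | 41 ; med | 3 | 7 | 26 ; urgent | 3 | 6 | 10.67

Group tickets by priority.
Per group compute: COUNT(*), MIN(age_days), ROUND(AVG(age_days), 2).
HAVING: drop groups with fewer than 2 rows.
  high: ids {5, 6, 7, 11} → COUNT(*)=4, MIN(age_days)=23, ROUND(AVG(age_days), 2)=38
  low: ids {4, 12} → COUNT(*)=2, MIN(age_days)=22, ROUND(AVG(age_days), 2)=41
  med: ids {1, 3, 9} → COUNT(*)=3, MIN(age_days)=7, ROUND(AVG(age_days), 2)=26
  urgent: ids {2, 8, 10} → COUNT(*)=3, MIN(age_days)=6, ROUND(AVG(age_days), 2)=10.67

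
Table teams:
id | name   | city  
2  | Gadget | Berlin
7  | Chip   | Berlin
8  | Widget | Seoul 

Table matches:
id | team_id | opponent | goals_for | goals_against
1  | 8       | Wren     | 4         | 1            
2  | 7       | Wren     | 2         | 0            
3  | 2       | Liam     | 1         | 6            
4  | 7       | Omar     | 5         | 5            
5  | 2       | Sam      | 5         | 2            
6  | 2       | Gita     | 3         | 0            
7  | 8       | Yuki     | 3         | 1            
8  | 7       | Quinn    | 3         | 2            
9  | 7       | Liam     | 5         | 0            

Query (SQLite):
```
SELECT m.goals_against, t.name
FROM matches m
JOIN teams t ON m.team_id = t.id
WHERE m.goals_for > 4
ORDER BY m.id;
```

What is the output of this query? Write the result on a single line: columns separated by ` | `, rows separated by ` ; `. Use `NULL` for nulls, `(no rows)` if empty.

5 | Chip ; 2 | Gadget ; 0 | Chip

Each matches row matches the teams row where team_id = teams.id.
Then keep rows with m.goals_for > 4.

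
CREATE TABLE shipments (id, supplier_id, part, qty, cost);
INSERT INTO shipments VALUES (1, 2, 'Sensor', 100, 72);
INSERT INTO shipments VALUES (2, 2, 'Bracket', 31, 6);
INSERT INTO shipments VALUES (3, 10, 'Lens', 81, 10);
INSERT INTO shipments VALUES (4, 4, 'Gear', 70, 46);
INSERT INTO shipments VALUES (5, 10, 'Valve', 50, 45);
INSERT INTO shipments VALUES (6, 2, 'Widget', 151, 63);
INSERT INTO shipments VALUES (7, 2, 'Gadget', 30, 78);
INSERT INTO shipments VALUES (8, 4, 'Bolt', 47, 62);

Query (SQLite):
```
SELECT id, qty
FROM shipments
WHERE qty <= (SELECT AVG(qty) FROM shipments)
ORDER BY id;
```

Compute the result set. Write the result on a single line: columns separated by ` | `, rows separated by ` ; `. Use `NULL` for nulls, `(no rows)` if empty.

2 | 31 ; 4 | 70 ; 5 | 50 ; 7 | 30 ; 8 | 47

Scalar subquery: AVG(qty) over all shipments rows = 70.0.
Keep rows where qty <= that value.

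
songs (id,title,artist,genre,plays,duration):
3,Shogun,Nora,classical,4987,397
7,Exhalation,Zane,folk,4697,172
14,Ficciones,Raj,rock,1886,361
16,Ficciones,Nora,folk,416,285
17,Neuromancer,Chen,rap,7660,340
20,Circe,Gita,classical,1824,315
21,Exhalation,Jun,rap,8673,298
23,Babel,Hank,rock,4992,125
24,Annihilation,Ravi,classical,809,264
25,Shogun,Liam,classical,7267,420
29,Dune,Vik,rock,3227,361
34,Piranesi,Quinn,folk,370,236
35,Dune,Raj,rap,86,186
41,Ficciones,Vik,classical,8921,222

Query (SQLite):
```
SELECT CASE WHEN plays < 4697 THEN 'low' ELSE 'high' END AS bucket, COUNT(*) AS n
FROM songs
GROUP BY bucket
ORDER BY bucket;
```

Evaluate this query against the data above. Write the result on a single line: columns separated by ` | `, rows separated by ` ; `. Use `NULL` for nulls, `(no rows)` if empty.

Bucket rows by plays < 4697 → 'low' else 'high'; count each bucket.

high | 7 ; low | 7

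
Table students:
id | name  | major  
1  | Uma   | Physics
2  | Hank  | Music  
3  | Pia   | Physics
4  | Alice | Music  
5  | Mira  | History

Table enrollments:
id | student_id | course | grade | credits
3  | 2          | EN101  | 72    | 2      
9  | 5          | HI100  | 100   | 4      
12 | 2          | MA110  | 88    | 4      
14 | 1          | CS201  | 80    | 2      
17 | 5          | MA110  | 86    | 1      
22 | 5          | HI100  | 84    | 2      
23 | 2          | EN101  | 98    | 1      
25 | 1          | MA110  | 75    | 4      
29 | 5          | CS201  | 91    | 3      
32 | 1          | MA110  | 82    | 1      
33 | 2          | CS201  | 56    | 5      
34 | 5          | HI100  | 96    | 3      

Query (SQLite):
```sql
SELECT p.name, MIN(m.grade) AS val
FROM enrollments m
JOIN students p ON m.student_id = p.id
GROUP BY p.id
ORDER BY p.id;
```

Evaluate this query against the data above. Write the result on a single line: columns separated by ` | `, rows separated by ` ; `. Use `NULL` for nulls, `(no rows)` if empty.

Join each enrollments row to its students via student_id.
Group joined rows by students.id; compute MIN(m.grade) per group.
  1: ids {14, 25, 32} → MIN(m.grade)=75
  2: ids {3, 12, 23, 33} → MIN(m.grade)=56
  5: ids {9, 17, 22, 29, 34} → MIN(m.grade)=84

Uma | 75 ; Hank | 56 ; Mira | 84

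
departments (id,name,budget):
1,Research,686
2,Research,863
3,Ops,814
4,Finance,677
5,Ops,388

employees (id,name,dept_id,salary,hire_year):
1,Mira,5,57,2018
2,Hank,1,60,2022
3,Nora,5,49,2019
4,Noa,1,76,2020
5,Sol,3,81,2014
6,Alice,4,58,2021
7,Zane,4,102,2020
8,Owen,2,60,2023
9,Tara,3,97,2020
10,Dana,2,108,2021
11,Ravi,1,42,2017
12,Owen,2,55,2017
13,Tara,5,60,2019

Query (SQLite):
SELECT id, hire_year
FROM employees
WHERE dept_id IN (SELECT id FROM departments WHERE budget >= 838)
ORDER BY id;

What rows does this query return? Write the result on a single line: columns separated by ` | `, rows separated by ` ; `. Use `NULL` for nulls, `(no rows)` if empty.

8 | 2023 ; 10 | 2021 ; 12 | 2017

Inner query: departments.id where budget >= 838.
Outer: keep employees rows whose dept_id is in that set.
Inner query → {2}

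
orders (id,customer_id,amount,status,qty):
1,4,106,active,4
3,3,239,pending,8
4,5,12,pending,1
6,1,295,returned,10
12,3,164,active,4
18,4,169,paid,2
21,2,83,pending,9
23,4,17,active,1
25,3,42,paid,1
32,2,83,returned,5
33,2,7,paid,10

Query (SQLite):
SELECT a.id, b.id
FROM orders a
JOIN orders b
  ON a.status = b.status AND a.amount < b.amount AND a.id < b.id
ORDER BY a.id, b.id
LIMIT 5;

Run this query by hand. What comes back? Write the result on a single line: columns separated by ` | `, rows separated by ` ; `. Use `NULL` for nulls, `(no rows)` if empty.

Pairs (a,b) with same status, a.amount < b.amount, a.id < b.id.
status groups: active:{1,12,23} paid:{18,25,33} pending:{3,4,21} returned:{6,32}
Ordered by (a.id, b.id); first 5.

1 | 12 ; 4 | 21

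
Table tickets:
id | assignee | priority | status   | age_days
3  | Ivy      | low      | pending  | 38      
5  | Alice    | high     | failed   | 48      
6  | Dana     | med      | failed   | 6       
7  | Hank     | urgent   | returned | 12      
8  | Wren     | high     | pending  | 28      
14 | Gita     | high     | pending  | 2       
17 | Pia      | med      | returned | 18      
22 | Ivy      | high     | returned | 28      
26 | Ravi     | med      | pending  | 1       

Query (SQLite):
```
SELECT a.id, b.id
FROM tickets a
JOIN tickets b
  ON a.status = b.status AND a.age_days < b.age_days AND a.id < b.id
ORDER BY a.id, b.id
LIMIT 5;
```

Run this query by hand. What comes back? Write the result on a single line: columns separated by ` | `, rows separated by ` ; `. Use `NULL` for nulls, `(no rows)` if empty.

7 | 17 ; 7 | 22 ; 17 | 22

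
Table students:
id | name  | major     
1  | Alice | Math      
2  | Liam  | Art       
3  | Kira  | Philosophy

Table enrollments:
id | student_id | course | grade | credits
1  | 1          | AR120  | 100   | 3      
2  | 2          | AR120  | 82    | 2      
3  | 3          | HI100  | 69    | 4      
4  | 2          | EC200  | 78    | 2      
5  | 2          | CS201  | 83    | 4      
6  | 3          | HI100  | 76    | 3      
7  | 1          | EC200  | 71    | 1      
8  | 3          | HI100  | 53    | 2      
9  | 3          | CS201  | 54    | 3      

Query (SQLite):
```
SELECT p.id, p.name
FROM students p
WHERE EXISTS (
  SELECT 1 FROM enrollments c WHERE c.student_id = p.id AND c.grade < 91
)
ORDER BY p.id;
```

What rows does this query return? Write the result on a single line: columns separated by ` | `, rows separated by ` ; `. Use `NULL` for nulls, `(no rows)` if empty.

1 | Alice ; 2 | Liam ; 3 | Kira

For each students row, check whether any enrollments with matching student_id has grade < 91.
Keep rows where that is true.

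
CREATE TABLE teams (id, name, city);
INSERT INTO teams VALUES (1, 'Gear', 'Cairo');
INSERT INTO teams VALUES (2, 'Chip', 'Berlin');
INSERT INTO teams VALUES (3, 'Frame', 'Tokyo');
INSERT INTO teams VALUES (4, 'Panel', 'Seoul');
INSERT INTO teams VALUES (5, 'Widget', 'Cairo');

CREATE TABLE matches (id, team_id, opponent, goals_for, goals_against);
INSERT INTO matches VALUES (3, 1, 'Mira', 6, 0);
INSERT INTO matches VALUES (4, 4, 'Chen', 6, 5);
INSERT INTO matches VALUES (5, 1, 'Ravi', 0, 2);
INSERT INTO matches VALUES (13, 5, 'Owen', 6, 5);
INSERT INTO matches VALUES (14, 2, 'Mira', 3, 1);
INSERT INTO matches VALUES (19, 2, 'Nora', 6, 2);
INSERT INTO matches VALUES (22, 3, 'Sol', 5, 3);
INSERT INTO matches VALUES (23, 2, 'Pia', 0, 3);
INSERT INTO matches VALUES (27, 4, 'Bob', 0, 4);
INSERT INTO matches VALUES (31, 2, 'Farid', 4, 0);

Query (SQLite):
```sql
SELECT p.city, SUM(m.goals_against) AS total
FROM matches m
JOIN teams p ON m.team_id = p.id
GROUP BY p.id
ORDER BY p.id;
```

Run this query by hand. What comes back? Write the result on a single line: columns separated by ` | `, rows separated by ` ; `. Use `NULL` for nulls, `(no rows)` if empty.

Cairo | 2 ; Berlin | 6 ; Tokyo | 3 ; Seoul | 9 ; Cairo | 5

Join each matches row to its teams via team_id.
Group joined rows by teams.id; compute SUM(m.goals_against) per group.
  1: ids {3, 5} → SUM(m.goals_against)=2
  2: ids {14, 19, 23, 31} → SUM(m.goals_against)=6
  3: ids {22} → SUM(m.goals_against)=3
  4: ids {4, 27} → SUM(m.goals_against)=9
  5: ids {13} → SUM(m.goals_against)=5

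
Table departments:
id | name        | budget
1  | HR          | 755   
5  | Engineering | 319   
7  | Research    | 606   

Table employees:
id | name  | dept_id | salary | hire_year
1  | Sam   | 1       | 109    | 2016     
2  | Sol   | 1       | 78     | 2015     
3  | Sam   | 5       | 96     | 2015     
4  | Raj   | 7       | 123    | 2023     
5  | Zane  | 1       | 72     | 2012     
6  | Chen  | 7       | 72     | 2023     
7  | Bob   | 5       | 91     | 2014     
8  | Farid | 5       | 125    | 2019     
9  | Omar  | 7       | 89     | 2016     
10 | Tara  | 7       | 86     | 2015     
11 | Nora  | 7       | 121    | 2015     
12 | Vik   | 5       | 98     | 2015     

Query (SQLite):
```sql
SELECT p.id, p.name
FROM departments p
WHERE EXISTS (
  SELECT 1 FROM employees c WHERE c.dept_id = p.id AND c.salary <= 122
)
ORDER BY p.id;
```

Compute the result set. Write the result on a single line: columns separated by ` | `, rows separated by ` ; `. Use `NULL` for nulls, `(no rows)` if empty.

1 | HR ; 5 | Engineering ; 7 | Research

For each departments row, check whether any employees with matching dept_id has salary <= 122.
Keep rows where that is true.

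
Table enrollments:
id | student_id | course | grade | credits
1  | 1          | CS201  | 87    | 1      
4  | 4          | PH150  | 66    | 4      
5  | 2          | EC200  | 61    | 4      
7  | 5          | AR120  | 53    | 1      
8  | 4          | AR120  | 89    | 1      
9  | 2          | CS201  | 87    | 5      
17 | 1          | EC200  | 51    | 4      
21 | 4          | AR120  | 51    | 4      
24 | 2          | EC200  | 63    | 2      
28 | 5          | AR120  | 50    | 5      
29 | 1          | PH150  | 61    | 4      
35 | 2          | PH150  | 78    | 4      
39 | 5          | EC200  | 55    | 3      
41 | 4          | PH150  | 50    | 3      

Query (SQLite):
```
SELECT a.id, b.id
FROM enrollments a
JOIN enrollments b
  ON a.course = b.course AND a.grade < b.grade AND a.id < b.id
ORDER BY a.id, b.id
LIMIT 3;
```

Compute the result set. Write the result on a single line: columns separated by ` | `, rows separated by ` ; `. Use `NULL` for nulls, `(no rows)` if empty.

4 | 35 ; 5 | 24 ; 7 | 8

Pairs (a,b) with same course, a.grade < b.grade, a.id < b.id.
course groups: AR120:{7,8,21,28} CS201:{1,9} EC200:{5,17,24,39} PH150:{4,29,35,41}
Ordered by (a.id, b.id); first 3.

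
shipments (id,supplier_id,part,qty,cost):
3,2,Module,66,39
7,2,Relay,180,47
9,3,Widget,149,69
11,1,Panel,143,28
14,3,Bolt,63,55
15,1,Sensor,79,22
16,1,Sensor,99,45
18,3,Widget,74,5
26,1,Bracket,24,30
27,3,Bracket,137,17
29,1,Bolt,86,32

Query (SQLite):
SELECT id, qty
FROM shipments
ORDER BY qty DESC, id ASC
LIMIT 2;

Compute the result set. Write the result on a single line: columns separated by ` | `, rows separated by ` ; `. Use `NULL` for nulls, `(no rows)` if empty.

7 | 180 ; 9 | 149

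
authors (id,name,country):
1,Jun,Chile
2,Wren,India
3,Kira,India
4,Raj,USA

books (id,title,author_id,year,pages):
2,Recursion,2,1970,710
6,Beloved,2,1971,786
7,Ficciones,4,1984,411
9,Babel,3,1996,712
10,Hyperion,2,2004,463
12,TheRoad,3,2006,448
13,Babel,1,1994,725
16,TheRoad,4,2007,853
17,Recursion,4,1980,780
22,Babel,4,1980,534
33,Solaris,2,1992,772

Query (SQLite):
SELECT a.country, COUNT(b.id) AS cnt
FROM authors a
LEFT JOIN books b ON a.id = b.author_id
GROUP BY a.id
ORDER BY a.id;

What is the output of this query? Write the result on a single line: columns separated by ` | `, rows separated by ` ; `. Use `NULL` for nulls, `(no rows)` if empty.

LEFT JOIN keeps every authors row; unmatched ones get NULL for books columns.
Group by authors.id and compute COUNT(b.id). COUNT(col) of an all-NULL group is 0.
  1: ids {13} → COUNT(b.id)=1
  2: ids {2, 6, 10, 33} → COUNT(b.id)=4
  3: ids {9, 12} → COUNT(b.id)=2
  4: ids {7, 16, 17, 22} → COUNT(b.id)=4

Chile | 1 ; India | 4 ; India | 2 ; USA | 4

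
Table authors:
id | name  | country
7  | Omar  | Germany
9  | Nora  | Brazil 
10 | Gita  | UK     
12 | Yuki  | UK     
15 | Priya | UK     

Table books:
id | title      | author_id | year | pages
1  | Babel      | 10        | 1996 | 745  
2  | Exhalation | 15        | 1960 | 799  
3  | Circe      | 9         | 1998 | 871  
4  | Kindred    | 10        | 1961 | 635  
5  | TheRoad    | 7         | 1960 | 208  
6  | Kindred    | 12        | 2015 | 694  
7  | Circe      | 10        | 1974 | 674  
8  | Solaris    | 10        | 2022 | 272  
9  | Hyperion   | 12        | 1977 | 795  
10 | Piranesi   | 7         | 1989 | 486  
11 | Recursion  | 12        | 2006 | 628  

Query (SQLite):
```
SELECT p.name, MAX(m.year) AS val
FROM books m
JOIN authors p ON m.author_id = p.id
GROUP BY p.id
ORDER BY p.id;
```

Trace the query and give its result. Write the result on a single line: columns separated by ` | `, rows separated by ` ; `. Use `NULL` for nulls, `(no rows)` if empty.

Join each books row to its authors via author_id.
Group joined rows by authors.id; compute MAX(m.year) per group.
  7: ids {5, 10} → MAX(m.year)=1989
  9: ids {3} → MAX(m.year)=1998
  10: ids {1, 4, 7, 8} → MAX(m.year)=2022
  12: ids {6, 9, 11} → MAX(m.year)=2015
  15: ids {2} → MAX(m.year)=1960

Omar | 1989 ; Nora | 1998 ; Gita | 2022 ; Yuki | 2015 ; Priya | 1960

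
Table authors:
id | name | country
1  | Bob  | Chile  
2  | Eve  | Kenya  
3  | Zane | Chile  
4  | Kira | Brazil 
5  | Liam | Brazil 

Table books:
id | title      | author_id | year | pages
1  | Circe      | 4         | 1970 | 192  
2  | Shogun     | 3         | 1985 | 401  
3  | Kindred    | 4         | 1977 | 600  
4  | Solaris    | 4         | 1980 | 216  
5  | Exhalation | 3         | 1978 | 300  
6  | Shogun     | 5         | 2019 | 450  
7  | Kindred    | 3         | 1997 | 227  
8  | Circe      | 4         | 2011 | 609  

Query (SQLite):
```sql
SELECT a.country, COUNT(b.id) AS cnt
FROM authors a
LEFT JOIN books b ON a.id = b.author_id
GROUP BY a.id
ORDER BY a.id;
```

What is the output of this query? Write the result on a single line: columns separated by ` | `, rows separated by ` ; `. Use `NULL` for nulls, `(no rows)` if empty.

LEFT JOIN keeps every authors row; unmatched ones get NULL for books columns.
Group by authors.id and compute COUNT(b.id). COUNT(col) of an all-NULL group is 0.
  1: ids {—} → COUNT(b.id)=0
  2: ids {—} → COUNT(b.id)=0
  3: ids {2, 5, 7} → COUNT(b.id)=3
  4: ids {1, 3, 4, 8} → COUNT(b.id)=4
  5: ids {6} → COUNT(b.id)=1

Chile | 0 ; Kenya | 0 ; Chile | 3 ; Brazil | 4 ; Brazil | 1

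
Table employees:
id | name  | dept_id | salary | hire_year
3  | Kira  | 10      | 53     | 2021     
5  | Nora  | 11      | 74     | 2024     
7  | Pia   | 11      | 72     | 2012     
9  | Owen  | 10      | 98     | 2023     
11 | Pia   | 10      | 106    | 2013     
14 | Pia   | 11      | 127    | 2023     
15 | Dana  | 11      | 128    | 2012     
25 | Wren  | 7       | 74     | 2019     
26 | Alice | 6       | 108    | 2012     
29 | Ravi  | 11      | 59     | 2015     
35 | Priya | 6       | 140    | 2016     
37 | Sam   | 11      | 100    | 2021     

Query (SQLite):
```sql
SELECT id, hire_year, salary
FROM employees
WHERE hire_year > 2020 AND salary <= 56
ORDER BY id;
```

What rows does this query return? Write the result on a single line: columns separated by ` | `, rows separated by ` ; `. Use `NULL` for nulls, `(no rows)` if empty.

3 | 2021 | 53

hire_year > 2020: ids {3, 5, 9, 14, 37}
salary <= 56: ids {3}
Combine with AND.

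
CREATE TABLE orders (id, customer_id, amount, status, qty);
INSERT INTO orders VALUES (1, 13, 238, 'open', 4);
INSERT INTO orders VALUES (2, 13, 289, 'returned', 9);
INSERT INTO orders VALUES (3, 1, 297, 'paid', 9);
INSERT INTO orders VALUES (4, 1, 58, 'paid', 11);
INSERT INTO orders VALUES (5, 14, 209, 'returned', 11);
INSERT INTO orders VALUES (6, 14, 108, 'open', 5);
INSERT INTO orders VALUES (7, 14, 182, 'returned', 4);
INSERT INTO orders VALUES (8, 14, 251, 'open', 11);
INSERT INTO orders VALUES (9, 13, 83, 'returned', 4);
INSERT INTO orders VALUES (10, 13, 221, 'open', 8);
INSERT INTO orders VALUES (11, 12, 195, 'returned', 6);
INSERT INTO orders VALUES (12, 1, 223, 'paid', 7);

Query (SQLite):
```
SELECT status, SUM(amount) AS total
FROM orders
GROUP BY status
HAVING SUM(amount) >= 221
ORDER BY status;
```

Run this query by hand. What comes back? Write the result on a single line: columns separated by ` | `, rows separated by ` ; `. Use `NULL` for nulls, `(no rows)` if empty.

open | 818 ; paid | 578 ; returned | 958

Partition orders by status; compute SUM(amount) within each group.
HAVING: keep groups where SUM(amount) >= 221.
  open: ids {1, 6, 8, 10} → SUM(amount)=818
  paid: ids {3, 4, 12} → SUM(amount)=578
  returned: ids {2, 5, 7, 9, 11} → SUM(amount)=958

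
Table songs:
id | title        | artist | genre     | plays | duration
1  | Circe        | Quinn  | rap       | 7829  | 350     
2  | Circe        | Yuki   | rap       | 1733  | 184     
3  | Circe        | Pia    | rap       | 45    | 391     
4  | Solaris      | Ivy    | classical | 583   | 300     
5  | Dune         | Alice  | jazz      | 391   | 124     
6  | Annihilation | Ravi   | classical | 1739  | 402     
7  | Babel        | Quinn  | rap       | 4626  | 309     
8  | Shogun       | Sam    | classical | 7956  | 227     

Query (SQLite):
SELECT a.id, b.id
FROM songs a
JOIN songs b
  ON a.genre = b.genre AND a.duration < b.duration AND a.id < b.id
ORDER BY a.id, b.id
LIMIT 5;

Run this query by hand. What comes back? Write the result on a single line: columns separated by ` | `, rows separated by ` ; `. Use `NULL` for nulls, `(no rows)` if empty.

Pairs (a,b) with same genre, a.duration < b.duration, a.id < b.id.
genre groups: classical:{4,6,8} jazz:{5} rap:{1,2,3,7}
Ordered by (a.id, b.id); first 5.

1 | 3 ; 2 | 3 ; 2 | 7 ; 4 | 6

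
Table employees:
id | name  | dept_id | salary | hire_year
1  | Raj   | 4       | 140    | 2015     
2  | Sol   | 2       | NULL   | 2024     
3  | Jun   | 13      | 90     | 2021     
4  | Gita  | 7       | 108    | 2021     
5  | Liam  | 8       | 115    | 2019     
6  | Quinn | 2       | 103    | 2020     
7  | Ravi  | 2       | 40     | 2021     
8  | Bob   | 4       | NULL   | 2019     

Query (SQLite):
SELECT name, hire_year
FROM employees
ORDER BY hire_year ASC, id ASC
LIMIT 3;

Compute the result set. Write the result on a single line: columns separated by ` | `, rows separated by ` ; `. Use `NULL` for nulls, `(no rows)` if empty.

Raj | 2015 ; Liam | 2019 ; Bob | 2019

Sort by hire_year asc, tiebreak id asc: (2015, id=1), (2019, id=5), (2019, id=8), (2020, id=6), (2021, id=3), (2021, id=4) …. Take first 3.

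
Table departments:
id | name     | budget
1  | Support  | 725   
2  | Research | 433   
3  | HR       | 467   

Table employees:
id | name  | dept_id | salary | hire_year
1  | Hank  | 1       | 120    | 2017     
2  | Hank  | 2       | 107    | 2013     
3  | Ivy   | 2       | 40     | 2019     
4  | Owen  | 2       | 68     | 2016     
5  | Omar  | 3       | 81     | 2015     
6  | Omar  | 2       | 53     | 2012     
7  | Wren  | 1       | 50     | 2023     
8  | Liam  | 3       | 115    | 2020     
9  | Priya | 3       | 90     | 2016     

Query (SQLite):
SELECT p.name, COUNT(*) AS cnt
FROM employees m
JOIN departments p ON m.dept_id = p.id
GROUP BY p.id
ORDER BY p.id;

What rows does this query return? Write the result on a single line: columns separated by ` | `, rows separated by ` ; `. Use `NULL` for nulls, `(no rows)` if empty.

Support | 2 ; Research | 4 ; HR | 3

Join each employees row to its departments via dept_id.
Group joined rows by departments.id; compute COUNT(*) per group.
  1: ids {1, 7} → COUNT(*)=2
  2: ids {2, 3, 4, 6} → COUNT(*)=4
  3: ids {5, 8, 9} → COUNT(*)=3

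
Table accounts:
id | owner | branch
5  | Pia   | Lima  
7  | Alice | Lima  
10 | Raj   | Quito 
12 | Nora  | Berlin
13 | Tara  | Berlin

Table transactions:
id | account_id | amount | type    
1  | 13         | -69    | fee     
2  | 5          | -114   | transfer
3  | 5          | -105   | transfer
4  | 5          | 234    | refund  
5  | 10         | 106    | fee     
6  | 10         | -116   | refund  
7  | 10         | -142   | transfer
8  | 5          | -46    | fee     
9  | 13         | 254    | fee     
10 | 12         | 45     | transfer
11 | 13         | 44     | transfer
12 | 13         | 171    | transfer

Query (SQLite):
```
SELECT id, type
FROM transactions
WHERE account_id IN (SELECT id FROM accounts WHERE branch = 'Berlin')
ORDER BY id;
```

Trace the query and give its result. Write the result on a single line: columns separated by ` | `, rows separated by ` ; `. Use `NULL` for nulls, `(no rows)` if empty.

Inner query: accounts.id where branch = 'Berlin'.
Outer: keep transactions rows whose account_id is in that set.
Inner query → {12, 13}

1 | fee ; 9 | fee ; 10 | transfer ; 11 | transfer ; 12 | transfer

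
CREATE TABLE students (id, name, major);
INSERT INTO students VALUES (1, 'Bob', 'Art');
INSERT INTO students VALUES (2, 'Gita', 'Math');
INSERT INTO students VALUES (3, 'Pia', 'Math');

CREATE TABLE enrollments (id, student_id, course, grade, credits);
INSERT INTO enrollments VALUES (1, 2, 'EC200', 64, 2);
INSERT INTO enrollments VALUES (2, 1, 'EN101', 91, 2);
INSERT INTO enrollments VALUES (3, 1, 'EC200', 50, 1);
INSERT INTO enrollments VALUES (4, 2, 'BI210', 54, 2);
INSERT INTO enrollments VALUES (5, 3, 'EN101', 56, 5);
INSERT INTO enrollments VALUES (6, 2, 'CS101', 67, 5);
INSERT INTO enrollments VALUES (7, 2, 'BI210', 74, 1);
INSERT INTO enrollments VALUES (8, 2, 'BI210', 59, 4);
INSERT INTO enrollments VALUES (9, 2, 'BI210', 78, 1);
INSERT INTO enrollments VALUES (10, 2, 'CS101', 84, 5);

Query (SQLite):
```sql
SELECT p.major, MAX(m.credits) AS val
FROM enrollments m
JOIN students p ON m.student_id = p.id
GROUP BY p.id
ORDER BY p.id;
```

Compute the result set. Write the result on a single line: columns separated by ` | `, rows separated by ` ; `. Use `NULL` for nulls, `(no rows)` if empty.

Join each enrollments row to its students via student_id.
Group joined rows by students.id; compute MAX(m.credits) per group.
  1: ids {2, 3} → MAX(m.credits)=2
  2: ids {1, 4, 6, 7, 8, 9, 10} → MAX(m.credits)=5
  3: ids {5} → MAX(m.credits)=5

Art | 2 ; Math | 5 ; Math | 5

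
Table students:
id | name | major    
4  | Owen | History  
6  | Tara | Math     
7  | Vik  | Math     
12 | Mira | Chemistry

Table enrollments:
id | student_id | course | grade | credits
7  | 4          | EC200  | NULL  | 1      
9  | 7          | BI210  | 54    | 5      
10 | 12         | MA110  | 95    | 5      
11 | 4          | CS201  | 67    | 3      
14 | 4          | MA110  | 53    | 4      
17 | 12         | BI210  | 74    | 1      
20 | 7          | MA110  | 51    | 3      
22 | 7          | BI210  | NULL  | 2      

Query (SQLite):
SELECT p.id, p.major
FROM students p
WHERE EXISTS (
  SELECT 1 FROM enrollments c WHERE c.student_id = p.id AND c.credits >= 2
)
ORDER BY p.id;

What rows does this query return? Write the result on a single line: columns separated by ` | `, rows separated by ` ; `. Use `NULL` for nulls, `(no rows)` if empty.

4 | History ; 7 | Math ; 12 | Chemistry

For each students row, check whether any enrollments with matching student_id has credits >= 2.
Keep rows where that is true.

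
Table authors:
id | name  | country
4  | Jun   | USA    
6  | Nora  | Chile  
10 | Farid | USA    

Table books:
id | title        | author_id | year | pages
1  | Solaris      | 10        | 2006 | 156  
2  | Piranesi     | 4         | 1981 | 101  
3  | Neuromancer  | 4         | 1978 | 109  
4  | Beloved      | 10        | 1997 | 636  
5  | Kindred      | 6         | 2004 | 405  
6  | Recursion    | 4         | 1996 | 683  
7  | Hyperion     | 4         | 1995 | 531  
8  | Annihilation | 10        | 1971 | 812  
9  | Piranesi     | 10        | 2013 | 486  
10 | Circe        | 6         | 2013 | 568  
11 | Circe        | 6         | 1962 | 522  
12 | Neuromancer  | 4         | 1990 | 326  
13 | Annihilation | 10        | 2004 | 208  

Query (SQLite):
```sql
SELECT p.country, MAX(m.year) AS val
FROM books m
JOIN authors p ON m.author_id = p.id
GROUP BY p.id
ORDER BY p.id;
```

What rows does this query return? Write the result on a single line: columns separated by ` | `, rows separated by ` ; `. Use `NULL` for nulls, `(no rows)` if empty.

USA | 1996 ; Chile | 2013 ; USA | 2013

Join each books row to its authors via author_id.
Group joined rows by authors.id; compute MAX(m.year) per group.
  4: ids {2, 3, 6, 7, 12} → MAX(m.year)=1996
  6: ids {5, 10, 11} → MAX(m.year)=2013
  10: ids {1, 4, 8, 9, 13} → MAX(m.year)=2013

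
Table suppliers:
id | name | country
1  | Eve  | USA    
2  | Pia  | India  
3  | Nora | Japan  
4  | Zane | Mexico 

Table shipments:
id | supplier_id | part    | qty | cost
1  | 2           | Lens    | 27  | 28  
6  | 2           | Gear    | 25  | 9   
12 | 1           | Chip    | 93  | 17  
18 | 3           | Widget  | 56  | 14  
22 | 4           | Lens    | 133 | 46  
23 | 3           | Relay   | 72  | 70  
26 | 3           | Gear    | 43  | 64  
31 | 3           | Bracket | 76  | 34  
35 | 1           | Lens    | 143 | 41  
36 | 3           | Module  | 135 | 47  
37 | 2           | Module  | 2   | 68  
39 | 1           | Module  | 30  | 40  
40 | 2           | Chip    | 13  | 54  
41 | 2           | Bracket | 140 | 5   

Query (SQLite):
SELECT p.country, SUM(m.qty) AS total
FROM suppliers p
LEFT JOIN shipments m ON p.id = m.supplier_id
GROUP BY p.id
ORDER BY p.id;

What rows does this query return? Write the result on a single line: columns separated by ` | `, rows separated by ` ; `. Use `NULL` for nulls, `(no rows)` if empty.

LEFT JOIN keeps every suppliers row; unmatched ones get NULL for shipments columns.
Group by suppliers.id and compute SUM(m.qty). SUM over an all-NULL group is NULL.
  1: ids {12, 35, 39} → SUM(m.qty)=266
  2: ids {1, 6, 37, 40, 41} → SUM(m.qty)=207
  3: ids {18, 23, 26, 31, 36} → SUM(m.qty)=382
  4: ids {22} → SUM(m.qty)=133

USA | 266 ; India | 207 ; Japan | 382 ; Mexico | 133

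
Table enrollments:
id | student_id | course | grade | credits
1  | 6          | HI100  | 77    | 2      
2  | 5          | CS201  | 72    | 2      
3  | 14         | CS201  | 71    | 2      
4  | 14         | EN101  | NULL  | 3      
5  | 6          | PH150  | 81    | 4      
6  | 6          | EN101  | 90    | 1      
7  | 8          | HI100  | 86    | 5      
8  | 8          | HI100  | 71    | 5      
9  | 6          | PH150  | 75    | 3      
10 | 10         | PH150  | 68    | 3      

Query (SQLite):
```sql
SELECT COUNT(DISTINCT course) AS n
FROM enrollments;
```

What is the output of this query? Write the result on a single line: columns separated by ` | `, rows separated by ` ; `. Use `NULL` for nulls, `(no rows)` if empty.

Count distinct non-NULL course values.

4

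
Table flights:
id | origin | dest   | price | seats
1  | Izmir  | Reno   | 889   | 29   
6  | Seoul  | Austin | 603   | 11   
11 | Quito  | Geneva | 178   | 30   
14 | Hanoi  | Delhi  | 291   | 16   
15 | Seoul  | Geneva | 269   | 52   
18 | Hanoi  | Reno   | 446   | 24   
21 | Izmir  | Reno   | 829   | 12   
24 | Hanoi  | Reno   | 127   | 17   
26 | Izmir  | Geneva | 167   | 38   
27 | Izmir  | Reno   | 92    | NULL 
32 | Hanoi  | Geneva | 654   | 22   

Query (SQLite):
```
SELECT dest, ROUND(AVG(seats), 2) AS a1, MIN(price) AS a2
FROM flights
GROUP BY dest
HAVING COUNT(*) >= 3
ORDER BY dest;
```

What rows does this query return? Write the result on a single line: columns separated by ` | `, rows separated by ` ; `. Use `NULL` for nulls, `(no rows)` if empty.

Group flights by dest.
Per group compute: ROUND(AVG(seats), 2), MIN(price).
HAVING: drop groups with fewer than 3 rows.
  Austin: ids {6} → ROUND(AVG(seats), 2)=11, MIN(price)=603
  Delhi: ids {14} → ROUND(AVG(seats), 2)=16, MIN(price)=291
  Geneva: ids {11, 15, 26, 32} → ROUND(AVG(seats), 2)=35.5, MIN(price)=167
  Reno: ids {1, 18, 21, 24, 27} → ROUND(AVG(seats), 2)=20.5, MIN(price)=92

Geneva | 35.5 | 167 ; Reno | 20.5 | 92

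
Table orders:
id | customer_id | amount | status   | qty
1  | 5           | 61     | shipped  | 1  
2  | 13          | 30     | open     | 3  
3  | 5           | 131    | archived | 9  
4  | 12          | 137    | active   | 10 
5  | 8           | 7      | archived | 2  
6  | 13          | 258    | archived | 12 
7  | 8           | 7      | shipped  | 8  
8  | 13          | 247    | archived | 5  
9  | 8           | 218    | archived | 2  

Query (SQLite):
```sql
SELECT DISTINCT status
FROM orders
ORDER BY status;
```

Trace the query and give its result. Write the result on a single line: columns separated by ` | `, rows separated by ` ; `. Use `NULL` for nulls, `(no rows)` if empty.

active ; archived ; open ; shipped

Collect distinct status values from orders.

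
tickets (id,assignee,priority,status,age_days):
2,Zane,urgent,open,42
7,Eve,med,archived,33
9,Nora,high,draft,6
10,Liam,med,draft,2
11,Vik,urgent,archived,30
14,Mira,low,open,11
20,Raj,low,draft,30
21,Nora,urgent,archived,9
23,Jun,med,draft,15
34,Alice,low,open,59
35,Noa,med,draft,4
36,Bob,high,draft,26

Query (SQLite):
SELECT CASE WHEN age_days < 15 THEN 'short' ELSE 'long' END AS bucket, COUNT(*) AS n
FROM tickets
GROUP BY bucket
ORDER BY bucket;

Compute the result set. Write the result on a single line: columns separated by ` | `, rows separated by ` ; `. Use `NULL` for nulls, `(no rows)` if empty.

long | 7 ; short | 5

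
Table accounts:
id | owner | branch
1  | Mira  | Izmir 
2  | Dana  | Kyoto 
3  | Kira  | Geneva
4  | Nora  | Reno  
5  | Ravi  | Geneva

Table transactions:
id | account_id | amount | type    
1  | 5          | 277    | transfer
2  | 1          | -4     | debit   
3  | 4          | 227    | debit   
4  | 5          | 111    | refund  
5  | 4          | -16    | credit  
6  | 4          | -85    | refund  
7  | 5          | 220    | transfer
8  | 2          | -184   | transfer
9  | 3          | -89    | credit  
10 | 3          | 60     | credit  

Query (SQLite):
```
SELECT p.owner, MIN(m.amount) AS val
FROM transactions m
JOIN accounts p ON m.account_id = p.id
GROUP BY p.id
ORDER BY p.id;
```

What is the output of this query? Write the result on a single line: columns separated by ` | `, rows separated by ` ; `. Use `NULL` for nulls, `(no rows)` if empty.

Mira | -4 ; Dana | -184 ; Kira | -89 ; Nora | -85 ; Ravi | 111

Join each transactions row to its accounts via account_id.
Group joined rows by accounts.id; compute MIN(m.amount) per group.
  1: ids {2} → MIN(m.amount)=-4
  2: ids {8} → MIN(m.amount)=-184
  3: ids {9, 10} → MIN(m.amount)=-89
  4: ids {3, 5, 6} → MIN(m.amount)=-85
  5: ids {1, 4, 7} → MIN(m.amount)=111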